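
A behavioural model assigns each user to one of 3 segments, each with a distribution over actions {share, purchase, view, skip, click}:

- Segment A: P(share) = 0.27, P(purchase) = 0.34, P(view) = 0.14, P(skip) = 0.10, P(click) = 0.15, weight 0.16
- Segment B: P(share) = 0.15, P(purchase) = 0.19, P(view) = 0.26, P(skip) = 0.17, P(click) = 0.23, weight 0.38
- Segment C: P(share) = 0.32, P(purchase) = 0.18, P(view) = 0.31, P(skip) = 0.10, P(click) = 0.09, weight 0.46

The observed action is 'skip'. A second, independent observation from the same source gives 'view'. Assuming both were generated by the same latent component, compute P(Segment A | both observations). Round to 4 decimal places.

P(component k | x) = P(Z=k)·f_k(x) / marginal(x), where marginal(x) = Σ_j P(Z=j)·f_j(x).
Since both observations come from the same component, the likelihood for component k is f_k(x₁)·f_k(x₂).
  p_A = [0.1] × [0.14] = 0.014
  p_B = [0.17] × [0.26] = 0.0442
  p_C = [0.1] × [0.31] = 0.031
Unnormalised posteriors:
  P(Z=A)·p_A = 0.16 × 0.014 = 0.00224
  P(Z=B)·p_B = 0.38 × 0.0442 = 0.016796
  P(Z=C)·p_C = 0.46 × 0.031 = 0.01426
Normaliser: 0.00224 + 0.016796 + 0.01426 = 0.033296
So the posterior for Segment A is 0.00224 / 0.033296 ≈ 0.0673.

0.0673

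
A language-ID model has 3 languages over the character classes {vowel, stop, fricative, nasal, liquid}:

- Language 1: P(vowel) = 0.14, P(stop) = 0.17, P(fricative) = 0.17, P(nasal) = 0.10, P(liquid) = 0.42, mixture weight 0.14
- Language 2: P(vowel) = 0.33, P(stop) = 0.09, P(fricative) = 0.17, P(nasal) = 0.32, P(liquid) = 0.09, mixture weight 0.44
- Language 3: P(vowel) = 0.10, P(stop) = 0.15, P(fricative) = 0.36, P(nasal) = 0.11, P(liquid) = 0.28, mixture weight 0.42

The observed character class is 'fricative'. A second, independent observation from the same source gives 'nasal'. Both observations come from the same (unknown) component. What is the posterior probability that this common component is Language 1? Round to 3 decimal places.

Apply Bayes' rule: the posterior for each component is proportional to its prior times its likelihood at x.
Since both observations come from the same component, the likelihood for component k is f_k(x₁)·f_k(x₂).
  f_1 = [P(fricative | comp) = 0.17] × [0.1] = 0.017
  f_2 = [P(fricative | comp) = 0.17] × [0.32] = 0.0544
  f_3 = [P(fricative | comp) = 0.36] × [0.11] = 0.0396
Multiply by the mixture weights:
  π_1·f_1 = 0.14 × 0.017 = 0.00238
  π_2·f_2 = 0.44 × 0.0544 = 0.023936
  π_3·f_3 = 0.42 × 0.0396 = 0.016632
Marginal: 0.00238 + 0.023936 + 0.016632 = 0.042948
P(Language 1 | x) = 0.00238 / 0.042948 ≈ 0.055

0.055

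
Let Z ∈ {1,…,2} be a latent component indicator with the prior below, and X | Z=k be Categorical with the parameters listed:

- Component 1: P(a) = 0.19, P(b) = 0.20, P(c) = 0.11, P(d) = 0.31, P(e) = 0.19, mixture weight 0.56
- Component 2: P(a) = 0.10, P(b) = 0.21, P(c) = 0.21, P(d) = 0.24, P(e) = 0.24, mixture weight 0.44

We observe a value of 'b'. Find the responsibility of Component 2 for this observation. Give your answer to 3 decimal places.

Apply Bayes' rule: the posterior for each component is proportional to its prior times its likelihood at x.
Evaluate each component's likelihood at the observed value:
  L_1 = P(b | comp) = 0.20
  L_2 = P(b | comp) = 0.21
Unnormalised posteriors:
  π_1·L_1 = 0.56 × 0.2 = 0.112
  π_2·L_2 = 0.44 × 0.21 = 0.0924
Denominator: 0.112 + 0.0924 = 0.2044
P(Component 2 | data) = 0.0924 / 0.2044 ≈ 0.452

0.452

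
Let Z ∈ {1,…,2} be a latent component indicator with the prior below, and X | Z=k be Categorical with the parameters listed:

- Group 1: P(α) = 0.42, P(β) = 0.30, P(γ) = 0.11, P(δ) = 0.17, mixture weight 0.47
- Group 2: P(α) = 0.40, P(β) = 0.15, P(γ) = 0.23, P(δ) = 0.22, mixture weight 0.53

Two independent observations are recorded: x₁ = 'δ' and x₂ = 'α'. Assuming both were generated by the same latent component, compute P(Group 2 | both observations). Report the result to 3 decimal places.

The responsibility of component k is w_k f_k(x) divided by Σ_j w_j f_j(x).
Since both observations come from the same component, the likelihood for component k is f_k(x₁)·f_k(x₂).
  L_1 = [P(δ | comp) = 0.17] × [0.42] = 0.0714
  L_2 = [P(δ | comp) = 0.22] × [0.4] = 0.088
Multiply by the mixture weights:
  w_1·L_1 = 0.47 × 0.0714 = 0.033558
  w_2·L_2 = 0.53 × 0.088 = 0.04664
Normaliser: 0.033558 + 0.04664 = 0.080198
Responsibility of Group 2: 0.04664 / 0.080198 ≈ 0.582

0.582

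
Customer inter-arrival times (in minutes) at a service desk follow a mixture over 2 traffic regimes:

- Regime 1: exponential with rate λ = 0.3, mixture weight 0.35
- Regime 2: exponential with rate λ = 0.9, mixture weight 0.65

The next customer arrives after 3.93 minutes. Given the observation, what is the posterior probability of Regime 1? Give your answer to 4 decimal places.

0.6548

Apply Bayes' rule: the posterior for each component is proportional to its prior times its likelihood at x.
Evaluate each component's likelihood at the observed value:
  p_1 = 0.3·e^(−0.3·3.93) = 0.3·e^(−1.1790) = 0.0922759
  p_2 = 0.9·e^(−0.9·3.93) = 0.9·e^(−3.5370) = 0.0261904
Multiply by the mixture weights:
  w_1·p_1 = 0.35 × 0.0922759 = 0.0322965
  w_2·p_2 = 0.65 × 0.0261904 = 0.0170238
Sum: 0.0322965 + 0.0170238 = 0.0493203
So the posterior for Regime 1 is 0.0322965 / 0.0493203 ≈ 0.6548.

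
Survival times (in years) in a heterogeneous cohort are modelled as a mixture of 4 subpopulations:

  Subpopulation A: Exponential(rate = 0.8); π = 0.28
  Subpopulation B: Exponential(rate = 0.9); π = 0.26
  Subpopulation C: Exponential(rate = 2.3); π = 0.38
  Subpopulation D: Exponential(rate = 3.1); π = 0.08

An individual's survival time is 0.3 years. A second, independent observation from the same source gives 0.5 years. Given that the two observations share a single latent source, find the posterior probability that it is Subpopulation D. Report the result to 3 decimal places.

Posterior ∝ prior × likelihood, so P(k | x) ∝ P(Z=k) f_k(x); normalise over all components.
Since both observations come from the same component, the likelihood for component k is f_k(x₁)·f_k(x₂).
  L_A = [0.629302] × [0.536256] = 0.337467
  L_B = [0.687042] × [0.573865] = 0.394269
  L_C = [1.15362] × [0.728265] = 0.840144
  L_D = [1.22312] × [0.657969] = 0.804772
Prior × likelihood for each component:
  P(Z=A)·L_A = 0.28 × 0.337467 = 0.0944908
  P(Z=B)·L_B = 0.26 × 0.394269 = 0.10251
  P(Z=C)·L_C = 0.38 × 0.840144 = 0.319255
  P(Z=D)·L_D = 0.08 × 0.804772 = 0.0643818
Evidence: 0.0944908 + 0.10251 + 0.319255 + 0.0643818 = 0.580637
P(Subpopulation D | data) = 0.0643818 / 0.580637 ≈ 0.111

0.111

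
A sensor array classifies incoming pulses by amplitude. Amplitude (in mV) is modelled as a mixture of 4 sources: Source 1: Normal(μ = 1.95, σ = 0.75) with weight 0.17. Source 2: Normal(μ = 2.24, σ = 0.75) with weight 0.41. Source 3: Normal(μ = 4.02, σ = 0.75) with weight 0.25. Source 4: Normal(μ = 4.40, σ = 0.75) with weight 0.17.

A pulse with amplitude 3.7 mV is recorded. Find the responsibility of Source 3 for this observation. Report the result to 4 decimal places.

The responsibility of component k is P(Z=k) f_k(x) divided by Σ_j P(Z=j) f_j(x).
Evaluate each component's likelihood at the observed value:
  p_1 = (1/(0.75·√(2π)))·exp(−(3.7−1.95)²/(2·0.75²)) = 0.531923·exp(-2.72222) = 0.0349625
  p_2 = (1/(0.75·√(2π)))·exp(−(3.7−2.24)²/(2·0.75²)) = 0.531923·exp(-1.89476) = 0.0799773
  p_3 = (1/(0.75·√(2π)))·exp(−(3.7−4.02)²/(2·0.75²)) = 0.531923·exp(-0.09102) = 0.485644
  p_4 = (1/(0.75·√(2π)))·exp(−(3.7−4.40)²/(2·0.75²)) = 0.531923·exp(-0.43556) = 0.344104
Prior × likelihood for each component:
  P(Z=1)·p_1 = 0.17 × 0.0349625 = 0.00594363
  P(Z=2)·p_2 = 0.41 × 0.0799773 = 0.0327907
  P(Z=3)·p_3 = 0.25 × 0.485644 = 0.121411
  P(Z=4)·p_4 = 0.17 × 0.344104 = 0.0584976
Sum: 0.00594363 + 0.0327907 + 0.121411 + 0.0584976 = 0.218643
P(Source 3 | 3.7 mV) = 0.121411 / 0.218643 ≈ 0.5553

0.5553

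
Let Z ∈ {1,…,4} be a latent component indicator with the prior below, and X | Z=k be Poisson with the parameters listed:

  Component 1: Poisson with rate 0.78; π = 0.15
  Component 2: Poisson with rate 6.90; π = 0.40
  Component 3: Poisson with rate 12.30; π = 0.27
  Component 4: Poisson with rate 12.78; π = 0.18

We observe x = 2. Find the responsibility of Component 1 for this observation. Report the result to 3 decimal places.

By Bayes' theorem, P(k | x) = π_k f_k(x) / Σ_j π_j f_j(x).
Poisson probabilities:
  f_1 = e^(−0.78)·0.78^2/2! = 0.139447
  f_2 = e^(−6.90)·6.90^2/2! = 0.0239903
  f_3 = e^(−12.30)·12.30^2/2! = 0.000344317
  f_4 = e^(−12.78)·12.78^2/2! = 0.000230011
Weight by the priors:
  π_1·f_1 = 0.15 × 0.139447 = 0.0209171
  π_2·f_2 = 0.40 × 0.0239903 = 0.00959613
  π_3·f_3 = 0.27 × 0.000344317 = 9.29655e-05
  π_4·f_4 = 0.18 × 0.000230011 = 4.14019e-05
Sum: 0.0209171 + 0.00959613 + 9.29655e-05 + 4.14019e-05 = 0.0306476
P(Component 1 | 2) = 0.0209171 / 0.0306476 ≈ 0.683

0.683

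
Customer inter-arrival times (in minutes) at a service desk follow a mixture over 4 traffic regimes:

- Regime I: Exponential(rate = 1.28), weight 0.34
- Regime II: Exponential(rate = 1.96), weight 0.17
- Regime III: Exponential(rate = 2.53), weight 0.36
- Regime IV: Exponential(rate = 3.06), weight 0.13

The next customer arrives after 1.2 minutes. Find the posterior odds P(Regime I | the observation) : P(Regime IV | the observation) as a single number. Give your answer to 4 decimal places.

9.2614

Only the two components matter; the odds are (π_i f_i(x)) / (π_j f_j(x)).
Exponential densities:
  f_I = 0.275508
  f_II = 0.18655
  f_III = 0.121507
  f_IV = 0.0778022
0.0936726 / 0.0101143 ≈ 9.2614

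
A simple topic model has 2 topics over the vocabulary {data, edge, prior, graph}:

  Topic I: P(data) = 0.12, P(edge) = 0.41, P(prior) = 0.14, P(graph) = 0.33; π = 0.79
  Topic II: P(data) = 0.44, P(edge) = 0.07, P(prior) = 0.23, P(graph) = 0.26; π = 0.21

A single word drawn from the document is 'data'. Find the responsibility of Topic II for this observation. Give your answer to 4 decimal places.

0.4936

The responsibility of component k is P(Z=k) f_k(x) divided by Σ_j P(Z=j) f_j(x).
Component likelihoods at x = 'data':
  f_I = P(data | comp) = 0.12
  f_II = P(data | comp) = 0.44
Multiply by the mixture weights:
  P(Z=I)·f_I = 0.79 × 0.12 = 0.0948
  P(Z=II)·f_II = 0.21 × 0.44 = 0.0924
Evidence: 0.0948 + 0.0924 = 0.1872
Responsibility of Topic II: 0.0924 / 0.1872 ≈ 0.4936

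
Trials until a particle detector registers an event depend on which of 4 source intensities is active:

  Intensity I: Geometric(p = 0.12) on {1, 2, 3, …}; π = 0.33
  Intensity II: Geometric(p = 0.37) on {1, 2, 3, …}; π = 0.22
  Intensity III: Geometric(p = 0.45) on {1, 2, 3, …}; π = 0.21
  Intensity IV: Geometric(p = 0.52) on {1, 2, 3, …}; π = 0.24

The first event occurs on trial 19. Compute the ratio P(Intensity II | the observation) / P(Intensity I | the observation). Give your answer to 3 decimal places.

Only the two components matter; the odds are (P(Z=i) f_i(x)) / (P(Z=j) f_j(x)).
Evaluate each component's likelihood at the observed value:
  f_I = 0.12·(1−0.12)^18 = 0.12·0.100159 = 0.012019
  f_II = 0.37·(1−0.37)^18 = 0.37·0.000244416 = 9.0434e-05
  f_III = 0.45·(1−0.45)^18 = 0.45·2.12094e-05 = 9.54423e-06
  f_IV = 0.52·(1−0.52)^18 = 0.52·1.82954e-06 = 9.51362e-07
1.98955e-05 / 0.00396628 ≈ 0.005

0.005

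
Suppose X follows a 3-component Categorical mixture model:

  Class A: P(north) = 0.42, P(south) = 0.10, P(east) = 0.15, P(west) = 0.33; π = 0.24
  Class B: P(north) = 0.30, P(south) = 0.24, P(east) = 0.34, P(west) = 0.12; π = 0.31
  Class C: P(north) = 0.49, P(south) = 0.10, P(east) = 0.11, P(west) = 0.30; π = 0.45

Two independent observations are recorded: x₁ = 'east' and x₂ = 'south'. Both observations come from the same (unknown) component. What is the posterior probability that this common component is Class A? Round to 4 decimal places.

P(component k | x) = π_k·f_k(x) / marginal(x), where marginal(x) = Σ_j π_j·f_j(x).
Since both observations come from the same component, the likelihood for component k is f_k(x₁)·f_k(x₂).
  L_A = [P(east | comp) = 0.15] × [0.1] = 0.015
  L_B = [P(east | comp) = 0.34] × [0.24] = 0.0816
  L_C = [P(east | comp) = 0.11] × [0.1] = 0.011
Prior × likelihood for each component:
  π_A·L_A = 0.24 × 0.015 = 0.0036
  π_B·L_B = 0.31 × 0.0816 = 0.025296
  π_C·L_C = 0.45 × 0.011 = 0.00495
Evidence: 0.0036 + 0.025296 + 0.00495 = 0.033846
So the posterior for Class A is 0.0036 / 0.033846 ≈ 0.1064.

0.1064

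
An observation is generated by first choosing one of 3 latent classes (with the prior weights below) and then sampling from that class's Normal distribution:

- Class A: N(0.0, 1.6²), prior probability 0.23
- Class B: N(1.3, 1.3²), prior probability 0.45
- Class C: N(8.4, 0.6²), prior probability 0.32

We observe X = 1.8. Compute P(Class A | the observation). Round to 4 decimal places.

0.1919

The responsibility of component k is w_k f_k(x) divided by Σ_j w_j f_j(x).
Evaluate each component's likelihood at the observed value:
  p_A = 0.132423
  p_B = 0.285
  p_C = 3.53137e-27
Unnormalised posteriors:
  w_A·p_A = 0.23 × 0.132423 = 0.0304573
  w_B·p_B = 0.45 × 0.285 = 0.12825
  w_C·p_C = 0.32 × 3.53137e-27 = 1.13004e-27
Evidence: 0.0304573 + 0.12825 + 1.13004e-27 = 0.158707
P(Class A | 1.8) = 0.0304573 / 0.158707 ≈ 0.1919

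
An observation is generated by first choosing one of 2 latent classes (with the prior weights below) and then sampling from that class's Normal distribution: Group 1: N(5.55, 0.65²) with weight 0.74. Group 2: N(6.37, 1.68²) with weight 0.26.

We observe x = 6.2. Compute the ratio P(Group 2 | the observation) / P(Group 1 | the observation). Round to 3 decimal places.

The posterior odds equal the prior odds times the likelihood ratio: (w_i/w_j)·(f_i(x)/f_j(x)).
Evaluate each component's likelihood at the observed value:
  p_1 = 0.372263
  p_2 = 0.236253
Posterior odds = (w_2·p_2) / (w_1·p_1) = (0.26·0.236253) / (0.74·0.372263) = 0.0614258 / 0.275474 ≈ 0.223

0.223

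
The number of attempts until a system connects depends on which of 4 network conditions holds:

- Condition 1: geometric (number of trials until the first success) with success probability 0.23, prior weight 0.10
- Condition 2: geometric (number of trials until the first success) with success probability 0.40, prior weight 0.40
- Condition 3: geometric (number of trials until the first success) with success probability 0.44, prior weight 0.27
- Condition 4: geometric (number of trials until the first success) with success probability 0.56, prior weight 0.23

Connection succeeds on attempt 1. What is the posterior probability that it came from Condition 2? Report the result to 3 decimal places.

Apply Bayes' rule: the posterior for each component is proportional to its prior times its likelihood at x.
Geometric probabilities:
  f_1 = 0.23·(1−0.23)^0 = 0.23·1 = 0.23
  f_2 = 0.40·(1−0.40)^0 = 0.40·1 = 0.4
  f_3 = 0.44·(1−0.44)^0 = 0.44·1 = 0.44
  f_4 = 0.56·(1−0.56)^0 = 0.56·1 = 0.56
Multiply by the mixture weights:
  π_1·f_1 = 0.10 × 0.23 = 0.023
  π_2·f_2 = 0.40 × 0.4 = 0.16
  π_3·f_3 = 0.27 × 0.44 = 0.1188
  π_4·f_4 = 0.23 × 0.56 = 0.1288
Evidence: 0.023 + 0.16 + 0.1188 + 0.1288 = 0.4306
P(Condition 2 | x) = 0.16 / 0.4306 ≈ 0.372

0.372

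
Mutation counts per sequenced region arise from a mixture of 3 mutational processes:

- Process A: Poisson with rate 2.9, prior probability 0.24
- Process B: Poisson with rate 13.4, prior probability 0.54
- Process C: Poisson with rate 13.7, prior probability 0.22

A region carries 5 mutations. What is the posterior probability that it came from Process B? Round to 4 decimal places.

By Bayes' theorem, P(k | x) = w_k f_k(x) / Σ_j w_j f_j(x).
Evaluate each component's likelihood at the observed value:
  p_A = 0.0940491
  p_B = 0.00545502
  p_C = 0.00451427
Weight by the priors:
  w_A·p_A = 0.24 × 0.0940491 = 0.0225718
  w_B·p_B = 0.54 × 0.00545502 = 0.00294571
  w_C·p_C = 0.22 × 0.00451427 = 0.000993139
Sum: 0.0225718 + 0.00294571 + 0.000993139 = 0.0265106
P(Process B | 5 mutations) ≈ 0.1111

0.1111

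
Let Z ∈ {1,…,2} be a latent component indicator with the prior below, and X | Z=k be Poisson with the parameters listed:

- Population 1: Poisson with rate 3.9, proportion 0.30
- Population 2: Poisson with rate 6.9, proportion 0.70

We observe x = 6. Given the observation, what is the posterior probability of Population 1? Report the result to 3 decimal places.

0.219

Apply Bayes' rule: the posterior for each component is proportional to its prior times its likelihood at x.
Evaluate each component's likelihood at the observed value:
  f_1 = 0.0989251
  f_2 = 0.151053
Prior × likelihood for each component:
  π_1·f_1 = 0.30 × 0.0989251 = 0.0296775
  π_2·f_2 = 0.70 × 0.151053 = 0.105737
Normaliser: 0.0296775 + 0.105737 = 0.135415
Responsibility of Population 1: 0.0296775 / 0.135415 ≈ 0.219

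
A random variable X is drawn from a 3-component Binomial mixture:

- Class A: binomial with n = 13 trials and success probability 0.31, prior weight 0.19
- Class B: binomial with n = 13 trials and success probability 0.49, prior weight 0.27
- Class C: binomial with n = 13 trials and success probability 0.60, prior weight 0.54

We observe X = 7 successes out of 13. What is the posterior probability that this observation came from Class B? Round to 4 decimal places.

0.3229

Apply Bayes' rule: the posterior for each component is proportional to its prior times its likelihood at x.
Evaluate each component's likelihood at the observed value:
  L_A = 0.0509499
  L_B = 0.204791
  L_C = 0.19676
Multiply by the mixture weights:
  π_A·L_A = 0.19 × 0.0509499 = 0.00968049
  π_B·L_B = 0.27 × 0.204791 = 0.0552936
  π_C·L_C = 0.54 × 0.19676 = 0.10625
Evidence: 0.00968049 + 0.0552936 + 0.10625 = 0.171224
P(Class B | x) ≈ 0.3229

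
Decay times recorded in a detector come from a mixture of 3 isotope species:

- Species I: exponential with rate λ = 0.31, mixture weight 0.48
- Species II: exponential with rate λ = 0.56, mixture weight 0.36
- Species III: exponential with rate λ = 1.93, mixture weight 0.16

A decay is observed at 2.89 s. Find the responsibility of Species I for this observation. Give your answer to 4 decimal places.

The responsibility of component k is P(Z=k) f_k(x) divided by Σ_j P(Z=j) f_j(x).
Component likelihoods at x = 2.89 s:
  f_I = 0.126554
  f_II = 0.111001
  f_III = 0.00729782
Multiply by the mixture weights:
  P(Z=I)·f_I = 0.48 × 0.126554 = 0.0607461
  P(Z=II)·f_II = 0.36 × 0.111001 = 0.0399603
  P(Z=III)·f_III = 0.16 × 0.00729782 = 0.00116765
Normaliser: 0.0607461 + 0.0399603 + 0.00116765 = 0.101874
P(Species I | data) = 0.0607461 / 0.101874 ≈ 0.5963

0.5963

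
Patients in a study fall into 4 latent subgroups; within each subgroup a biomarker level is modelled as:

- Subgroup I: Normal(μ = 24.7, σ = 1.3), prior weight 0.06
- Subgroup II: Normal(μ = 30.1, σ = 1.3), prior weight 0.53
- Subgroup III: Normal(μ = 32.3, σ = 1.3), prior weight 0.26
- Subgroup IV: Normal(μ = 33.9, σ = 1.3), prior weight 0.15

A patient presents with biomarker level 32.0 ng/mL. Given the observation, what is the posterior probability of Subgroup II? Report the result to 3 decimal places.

0.374

The responsibility of component k is π_k f_k(x) divided by Σ_j π_j f_j(x).
Evaluate each component's likelihood at the observed value:
  p_I = 4.36276e-08
  p_II = 0.105468
  p_III = 0.298815
  p_IV = 0.105468
Prior × likelihood for each component:
  π_I·p_I = 0.06 × 4.36276e-08 = 2.61766e-09
  π_II·p_II = 0.53 × 0.105468 = 0.0558979
  π_III·p_III = 0.26 × 0.298815 = 0.0776919
  π_IV·p_IV = 0.15 × 0.105468 = 0.0158202
Denominator: 2.61766e-09 + 0.0558979 + 0.0776919 + 0.0158202 = 0.14941
P(Subgroup II | x) = 0.0558979 / 0.14941 ≈ 0.374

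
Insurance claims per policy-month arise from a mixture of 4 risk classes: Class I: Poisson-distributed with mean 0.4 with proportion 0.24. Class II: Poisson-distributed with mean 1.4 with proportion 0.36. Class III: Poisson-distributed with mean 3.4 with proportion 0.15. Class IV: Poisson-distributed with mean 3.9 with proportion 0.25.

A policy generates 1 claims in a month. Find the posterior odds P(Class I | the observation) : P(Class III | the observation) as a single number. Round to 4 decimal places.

3.7808

Since P(k|x) ∝ π_k f_k(x), the posterior odds are π_i f_i(x) / (π_j f_j(x)).
Evaluate each component's likelihood at the observed value:
  p_I = e^(−0.4)·0.4^1/1! = 0.268128
  p_II = e^(−1.4)·1.4^1/1! = 0.345236
  p_III = e^(−3.4)·3.4^1/1! = 0.113469
  p_IV = e^(−3.9)·3.9^1/1! = 0.0789435
Posterior odds = (π_I·p_I) / (π_III·p_III) = (0.24·0.268128) / (0.15·0.113469) = 0.0643507 / 0.0170204 ≈ 3.7808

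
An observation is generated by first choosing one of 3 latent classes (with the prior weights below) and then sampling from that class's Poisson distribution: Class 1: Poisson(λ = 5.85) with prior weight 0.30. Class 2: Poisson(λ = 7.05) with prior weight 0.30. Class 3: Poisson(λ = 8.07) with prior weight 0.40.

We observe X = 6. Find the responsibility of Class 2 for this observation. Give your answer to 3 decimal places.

0.316

Posterior ∝ prior × likelihood, so P(k | x) ∝ π_k f_k(x); normalise over all components.
Poisson probabilities:
  p_1 = 0.160317
  p_2 = 0.14792
  p_3 = 0.119992
Unnormalised posteriors:
  π_1·p_1 = 0.30 × 0.160317 = 0.0480951
  π_2·p_2 = 0.30 × 0.14792 = 0.0443759
  π_3·p_3 = 0.40 × 0.119992 = 0.0479968
Normaliser: 0.0480951 + 0.0443759 + 0.0479968 = 0.140468
P(Class 2 | x) = 0.0443759 / 0.140468 ≈ 0.316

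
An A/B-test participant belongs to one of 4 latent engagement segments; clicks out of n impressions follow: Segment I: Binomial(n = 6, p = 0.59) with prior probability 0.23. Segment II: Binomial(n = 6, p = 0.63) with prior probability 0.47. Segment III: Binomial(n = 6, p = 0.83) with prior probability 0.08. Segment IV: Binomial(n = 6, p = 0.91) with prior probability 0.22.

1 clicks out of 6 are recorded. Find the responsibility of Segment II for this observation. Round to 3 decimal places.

The responsibility of component k is π_k f_k(x) divided by Σ_j π_j f_j(x).
Component likelihoods at x = 1 clicks out of 6:
  p_I = C(6,1)·0.59^1·0.41^5 = 6·0.59·0.0115856 = 0.0410131
  p_II = C(6,1)·0.63^1·0.37^5 = 6·0.63·0.0069344 = 0.026212
  p_III = C(6,1)·0.83^1·0.17^5 = 6·0.83·0.000141986 = 0.000707089
  p_IV = C(6,1)·0.91^1·0.09^5 = 6·0.91·5.9049e-06 = 3.22408e-05
Multiply by the mixture weights:
  π_I·p_I = 0.23 × 0.0410131 = 0.00943301
  π_II·p_II = 0.47 × 0.026212 = 0.0123196
  π_III·p_III = 0.08 × 0.000707089 = 5.65671e-05
  π_IV·p_IV = 0.22 × 3.22408e-05 = 7.09297e-06
Sum: 0.00943301 + 0.0123196 + 5.65671e-05 + 7.09297e-06 = 0.0218163
So the posterior for Segment II is 0.0123196 / 0.0218163 ≈ 0.565.

0.565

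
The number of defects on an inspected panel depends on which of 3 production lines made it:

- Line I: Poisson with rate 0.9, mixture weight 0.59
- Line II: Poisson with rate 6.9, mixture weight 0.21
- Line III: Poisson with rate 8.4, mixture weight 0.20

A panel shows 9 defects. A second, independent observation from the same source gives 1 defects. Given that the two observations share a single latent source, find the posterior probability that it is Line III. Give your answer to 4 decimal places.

0.2531

By Bayes' theorem, P(k | x) = π_k f_k(x) / Σ_j π_j f_j(x).
Since both observations come from the same component, the likelihood for component k is f_k(x₁)·f_k(x₂).
  f_I = [4.34065e-07] × [0.365913] = 1.5883e-07
  f_II = [0.0984571] × [0.00695372] = 0.000684643
  f_III = [0.129026] × [0.00188889] = 0.000243715
Unnormalised posteriors:
  π_I·f_I = 0.59 × 1.5883e-07 = 9.37096e-08
  π_II·f_II = 0.21 × 0.000684643 = 0.000143775
  π_III·f_III = 0.20 × 0.000243715 = 4.8743e-05
Marginal: 9.37096e-08 + 0.000143775 + 4.8743e-05 = 0.000192612
P(Line III | data) = 4.8743e-05 / 0.000192612 ≈ 0.2531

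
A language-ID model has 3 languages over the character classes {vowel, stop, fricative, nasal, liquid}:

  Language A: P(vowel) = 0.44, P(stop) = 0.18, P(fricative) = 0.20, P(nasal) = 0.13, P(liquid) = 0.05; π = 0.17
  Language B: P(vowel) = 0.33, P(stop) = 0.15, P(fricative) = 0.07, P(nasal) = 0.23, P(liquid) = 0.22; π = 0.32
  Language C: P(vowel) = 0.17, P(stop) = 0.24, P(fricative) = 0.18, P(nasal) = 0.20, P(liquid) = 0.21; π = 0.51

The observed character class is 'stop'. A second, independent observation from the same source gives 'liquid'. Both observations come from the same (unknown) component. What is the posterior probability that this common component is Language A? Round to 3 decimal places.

0.040

Apply Bayes' rule: the posterior for each component is proportional to its prior times its likelihood at x.
Since both observations come from the same component, the likelihood for component k is f_k(x₁)·f_k(x₂).
  f_A = [P(stop | comp) = 0.18] × [0.05] = 0.009
  f_B = [P(stop | comp) = 0.15] × [0.22] = 0.033
  f_C = [P(stop | comp) = 0.24] × [0.21] = 0.0504
Multiply by the mixture weights:
  P(Z=A)·f_A = 0.17 × 0.009 = 0.00153
  P(Z=B)·f_B = 0.32 × 0.033 = 0.01056
  P(Z=C)·f_C = 0.51 × 0.0504 = 0.025704
Normaliser: 0.00153 + 0.01056 + 0.025704 = 0.037794
Responsibility of Language A: 0.00153 / 0.037794 ≈ 0.040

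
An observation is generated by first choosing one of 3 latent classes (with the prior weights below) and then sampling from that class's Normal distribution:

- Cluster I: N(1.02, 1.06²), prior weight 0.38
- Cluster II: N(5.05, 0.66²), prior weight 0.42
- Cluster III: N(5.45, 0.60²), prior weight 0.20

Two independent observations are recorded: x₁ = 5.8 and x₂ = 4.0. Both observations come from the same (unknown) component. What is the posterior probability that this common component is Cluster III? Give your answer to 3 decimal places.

0.151

P(component k | x) = π_k·f_k(x) / marginal(x), where marginal(x) = Σ_j π_j·f_j(x).
Since both observations come from the same component, the likelihood for component k is f_k(x₁)·f_k(x₂).
  L_I = [(1/(1.06·√(2π)))·exp(−(5.8−1.02)²/(2·1.06²)) = 0.376361·exp(-10.16750) = 1.44516e-05] × [0.00723395] = 1.04542e-07
  L_II = [(1/(0.66·√(2π)))·exp(−(5.8−5.05)²/(2·0.66²)) = 0.604458·exp(-0.64566) = 0.316927] × [0.170517] = 0.0540415
  L_III = [(1/(0.60·√(2π)))·exp(−(5.8−5.45)²/(2·0.60²)) = 0.664904·exp(-0.17014) = 0.560878] × [0.0358557] = 0.0201107
Prior × likelihood for each component:
  π_I·L_I = 0.38 × 1.04542e-07 = 3.97261e-08
  π_II·L_II = 0.42 × 0.0540415 = 0.0226974
  π_III·L_III = 0.20 × 0.0201107 = 0.00402214
Normaliser: 3.97261e-08 + 0.0226974 + 0.00402214 = 0.0267196
P(Cluster III | x₁, x₂) = 0.00402214 / 0.0267196 ≈ 0.151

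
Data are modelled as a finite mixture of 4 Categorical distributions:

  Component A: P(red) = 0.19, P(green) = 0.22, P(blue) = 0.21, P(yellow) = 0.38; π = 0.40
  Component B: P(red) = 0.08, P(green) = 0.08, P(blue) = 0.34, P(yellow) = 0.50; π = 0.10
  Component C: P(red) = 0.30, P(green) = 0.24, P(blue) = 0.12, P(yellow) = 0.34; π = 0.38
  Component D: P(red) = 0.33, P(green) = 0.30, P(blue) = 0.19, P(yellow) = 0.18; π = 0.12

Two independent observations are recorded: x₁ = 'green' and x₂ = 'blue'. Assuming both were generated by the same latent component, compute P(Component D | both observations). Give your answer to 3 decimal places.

0.175

Apply Bayes' rule: the posterior for each component is proportional to its prior times its likelihood at x.
Since both observations come from the same component, the likelihood for component k is f_k(x₁)·f_k(x₂).
  p_A = [0.22] × [0.21] = 0.0462
  p_B = [0.08] × [0.34] = 0.0272
  p_C = [0.24] × [0.12] = 0.0288
  p_D = [0.3] × [0.19] = 0.057
Multiply by the mixture weights:
  P(Z=A)·p_A = 0.40 × 0.0462 = 0.01848
  P(Z=B)·p_B = 0.10 × 0.0272 = 0.00272
  P(Z=C)·p_C = 0.38 × 0.0288 = 0.010944
  P(Z=D)·p_D = 0.12 × 0.057 = 0.00684
Sum: 0.01848 + 0.00272 + 0.010944 + 0.00684 = 0.038984
P(Component D | data) ≈ 0.175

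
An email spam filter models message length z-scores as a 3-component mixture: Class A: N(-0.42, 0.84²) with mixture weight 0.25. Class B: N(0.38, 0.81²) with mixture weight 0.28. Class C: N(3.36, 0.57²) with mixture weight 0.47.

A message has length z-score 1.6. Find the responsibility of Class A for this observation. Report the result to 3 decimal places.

0.123

Posterior ∝ prior × likelihood, so P(k | x) ∝ P(Z=k) f_k(x); normalise over all components.
Normal densities:
  f_A = (1/(0.84·√(2π)))·exp(−(1.6−-0.42)²/(2·0.84²)) = 0.474931·exp(-2.89144) = 0.0263569
  f_B = (1/(0.81·√(2π)))·exp(−(1.6−0.38)²/(2·0.81²)) = 0.492521·exp(-1.13428) = 0.158422
  f_C = (1/(0.57·√(2π)))·exp(−(1.6−3.36)²/(2·0.57²)) = 0.699899·exp(-4.76701) = 0.00595321
Multiply by the mixture weights:
  P(Z=A)·f_A = 0.25 × 0.0263569 = 0.00658923
  P(Z=B)·f_B = 0.28 × 0.158422 = 0.044358
  P(Z=C)·f_C = 0.47 × 0.00595321 = 0.00279801
Marginal: 0.00658923 + 0.044358 + 0.00279801 = 0.0537453
P(Class A | data) = 0.00658923 / 0.0537453 ≈ 0.123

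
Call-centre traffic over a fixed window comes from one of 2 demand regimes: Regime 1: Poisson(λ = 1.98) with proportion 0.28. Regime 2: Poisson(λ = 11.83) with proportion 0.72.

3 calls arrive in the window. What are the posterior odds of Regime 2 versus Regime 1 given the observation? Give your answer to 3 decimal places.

Since P(k|x) ∝ π_k f_k(x), the posterior odds are π_i f_i(x) / (π_j f_j(x)).
Component likelihoods at x = 3 calls:
  L_1 = 0.178625
  L_2 = 0.00200955
Odds = (0.72/0.28) × (0.00200955/0.178625) = 2.57143 × 0.0112501 ≈ 0.029

0.029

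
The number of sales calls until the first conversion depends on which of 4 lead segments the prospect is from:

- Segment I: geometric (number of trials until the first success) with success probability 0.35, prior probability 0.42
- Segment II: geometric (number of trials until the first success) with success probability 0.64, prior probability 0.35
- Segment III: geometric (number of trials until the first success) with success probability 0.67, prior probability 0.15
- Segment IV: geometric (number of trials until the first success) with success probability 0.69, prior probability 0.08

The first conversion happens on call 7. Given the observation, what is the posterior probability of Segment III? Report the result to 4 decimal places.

P(component k | x) = w_k·f_k(x) / marginal(x), where marginal(x) = Σ_j w_j·f_j(x).
Component likelihoods at x = 7:
  p_I = 0.35·(1−0.35)^6 = 0.35·0.0754189 = 0.0263966
  p_II = 0.64·(1−0.64)^6 = 0.64·0.00217678 = 0.00139314
  p_III = 0.67·(1−0.67)^6 = 0.67·0.00129147 = 0.000865284
  p_IV = 0.69·(1−0.69)^6 = 0.69·0.000887504 = 0.000612378
Prior × likelihood for each component:
  w_I·p_I = 0.42 × 0.0263966 = 0.0110866
  w_II·p_II = 0.35 × 0.00139314 = 0.000487599
  w_III·p_III = 0.15 × 0.000865284 = 0.000129793
  w_IV·p_IV = 0.08 × 0.000612378 = 4.89902e-05
Denominator: 0.0110866 + 0.000487599 + 0.000129793 + 4.89902e-05 = 0.011753
Responsibility of Segment III: 0.000129793 / 0.011753 ≈ 0.0110

0.0110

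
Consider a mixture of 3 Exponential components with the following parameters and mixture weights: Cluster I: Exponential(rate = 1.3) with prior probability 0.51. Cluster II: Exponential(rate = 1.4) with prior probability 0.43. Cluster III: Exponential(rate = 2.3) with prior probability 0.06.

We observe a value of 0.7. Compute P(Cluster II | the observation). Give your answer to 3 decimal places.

The responsibility of component k is w_k f_k(x) divided by Σ_j w_j f_j(x).
Component likelihoods at x = 0.7:
  p_I = 1.3·e^(−1.3·0.7) = 1.3·e^(−0.9100) = 0.523281
  p_II = 1.4·e^(−1.4·0.7) = 1.4·e^(−0.9800) = 0.525436
  p_III = 2.3·e^(−2.3·0.7) = 2.3·e^(−1.6100) = 0.459742
Prior × likelihood for each component:
  w_I·p_I = 0.51 × 0.523281 = 0.266874
  w_II·p_II = 0.43 × 0.525436 = 0.225937
  w_III·p_III = 0.06 × 0.459742 = 0.0275845
Evidence: 0.266874 + 0.225937 + 0.0275845 = 0.520395
P(Cluster II | data) = 0.225937 / 0.520395 ≈ 0.434

0.434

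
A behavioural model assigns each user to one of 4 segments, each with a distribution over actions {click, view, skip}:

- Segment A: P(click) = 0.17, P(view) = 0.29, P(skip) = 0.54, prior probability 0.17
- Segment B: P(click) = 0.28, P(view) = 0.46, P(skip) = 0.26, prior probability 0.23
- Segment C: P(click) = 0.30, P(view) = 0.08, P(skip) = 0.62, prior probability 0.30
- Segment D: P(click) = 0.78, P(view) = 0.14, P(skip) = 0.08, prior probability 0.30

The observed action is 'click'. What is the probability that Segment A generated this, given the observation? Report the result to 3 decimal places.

The responsibility of component k is w_k f_k(x) divided by Σ_j w_j f_j(x).
Evaluate each component's likelihood at the observed value:
  f_A = 0.17
  f_B = 0.28
  f_C = 0.3
  f_D = 0.78
Weight by the priors:
  w_A·f_A = 0.17 × 0.17 = 0.0289
  w_B·f_B = 0.23 × 0.28 = 0.0644
  w_C·f_C = 0.30 × 0.3 = 0.09
  w_D·f_D = 0.30 × 0.78 = 0.234
Normaliser: 0.0289 + 0.0644 + 0.09 + 0.234 = 0.4173
So the posterior for Segment A is 0.0289 / 0.4173 ≈ 0.069.

0.069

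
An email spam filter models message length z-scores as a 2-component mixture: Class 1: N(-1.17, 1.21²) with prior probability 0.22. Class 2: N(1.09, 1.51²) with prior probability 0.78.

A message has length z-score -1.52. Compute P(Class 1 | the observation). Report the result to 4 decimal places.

0.6006

The responsibility of component k is π_k f_k(x) divided by Σ_j π_j f_j(x).
Component likelihoods at x = -1.52:
  f_1 = 0.316196
  f_2 = 0.0593167
Multiply by the mixture weights:
  π_1·f_1 = 0.22 × 0.316196 = 0.0695631
  π_2·f_2 = 0.78 × 0.0593167 = 0.046267
Denominator: 0.0695631 + 0.046267 = 0.11583
So the posterior for Class 1 is 0.0695631 / 0.11583 ≈ 0.6006.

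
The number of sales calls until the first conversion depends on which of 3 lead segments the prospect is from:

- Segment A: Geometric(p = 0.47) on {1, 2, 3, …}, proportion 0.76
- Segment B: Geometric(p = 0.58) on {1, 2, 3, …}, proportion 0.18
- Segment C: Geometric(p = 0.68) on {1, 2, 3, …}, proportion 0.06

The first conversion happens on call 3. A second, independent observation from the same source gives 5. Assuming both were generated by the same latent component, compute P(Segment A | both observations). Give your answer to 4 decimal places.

By Bayes' theorem, P(k | x) = P(Z=k) f_k(x) / Σ_j P(Z=j) f_j(x).
Since both observations come from the same component, the likelihood for component k is f_k(x₁)·f_k(x₂).
  f_A = [0.132023] × [0.0370853] = 0.00489611
  f_B = [0.102312] × [0.0180478] = 0.00184651
  f_C = [0.069632] × [0.00713032] = 0.000496498
Weight by the priors:
  P(Z=A)·f_A = 0.76 × 0.00489611 = 0.00372104
  P(Z=B)·f_B = 0.18 × 0.00184651 = 0.000332372
  P(Z=C)·f_C = 0.06 × 0.000496498 = 2.97899e-05
Denominator: 0.00372104 + 0.000332372 + 2.97899e-05 = 0.0040832
So the posterior for Segment A is 0.00372104 / 0.0040832 ≈ 0.9113.

0.9113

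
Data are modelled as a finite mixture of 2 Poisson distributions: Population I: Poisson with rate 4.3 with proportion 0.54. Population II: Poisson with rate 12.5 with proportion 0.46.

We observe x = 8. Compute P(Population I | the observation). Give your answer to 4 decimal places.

0.4560

By Bayes' theorem, P(k | x) = P(Z=k) f_k(x) / Σ_j P(Z=j) f_j(x).
Poisson probabilities:
  p_I = 0.0393333
  p_II = 0.0550907
Prior × likelihood for each component:
  P(Z=I)·p_I = 0.54 × 0.0393333 = 0.02124
  P(Z=II)·p_II = 0.46 × 0.0550907 = 0.0253417
Marginal: 0.02124 + 0.0253417 = 0.0465817
P(Population I | the observation) = 0.02124 / 0.0465817 ≈ 0.4560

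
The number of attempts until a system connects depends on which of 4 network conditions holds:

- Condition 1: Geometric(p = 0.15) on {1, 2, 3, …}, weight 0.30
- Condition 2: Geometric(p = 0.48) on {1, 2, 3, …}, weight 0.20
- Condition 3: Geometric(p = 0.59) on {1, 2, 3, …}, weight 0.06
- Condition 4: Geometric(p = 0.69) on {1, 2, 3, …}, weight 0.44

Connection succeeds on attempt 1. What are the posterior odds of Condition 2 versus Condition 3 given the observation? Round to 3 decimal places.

2.712

Since P(k|x) ∝ P(Z=k) f_k(x), the posterior odds are P(Z=i) f_i(x) / (P(Z=j) f_j(x)).
Geometric probabilities:
  p_1 = 0.15
  p_2 = 0.48
  p_3 = 0.59
  p_4 = 0.69
Posterior odds = (P(Z=2)·p_2) / (P(Z=3)·p_3) = (0.20·0.48) / (0.06·0.59) = 0.096 / 0.0354 ≈ 2.712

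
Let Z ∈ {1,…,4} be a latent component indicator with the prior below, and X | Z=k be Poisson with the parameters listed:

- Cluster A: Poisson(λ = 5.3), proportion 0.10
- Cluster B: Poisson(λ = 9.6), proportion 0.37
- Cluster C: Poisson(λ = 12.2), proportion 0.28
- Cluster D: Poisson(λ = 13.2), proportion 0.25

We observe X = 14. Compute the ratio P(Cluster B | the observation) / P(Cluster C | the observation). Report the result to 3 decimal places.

0.621

Since P(k|x) ∝ w_k f_k(x), the posterior odds are w_i f_i(x) / (w_j f_j(x)).
Evaluate each component's likelihood at the observed value:
  f_A = 0.00079012
  f_B = 0.0438694
  f_C = 0.0933763
  f_D = 0.1035
Posterior odds = (w_B·f_B) / (w_C·f_C) = (0.37·0.0438694) / (0.28·0.0933763) = 0.0162317 / 0.0261454 ≈ 0.621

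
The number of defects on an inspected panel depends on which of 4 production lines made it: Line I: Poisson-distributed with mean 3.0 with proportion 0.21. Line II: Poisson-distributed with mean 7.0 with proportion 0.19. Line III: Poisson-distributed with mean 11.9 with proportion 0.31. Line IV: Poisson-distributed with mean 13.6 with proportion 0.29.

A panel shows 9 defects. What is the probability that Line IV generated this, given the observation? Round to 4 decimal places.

Posterior ∝ prior × likelihood, so P(k | x) ∝ π_k f_k(x); normalise over all components.
Evaluate each component's likelihood at the observed value:
  f_I = e^(−3.0)·3.0^9/9! = 0.0027005
  f_II = e^(−7.0)·7.0^9/9! = 0.101405
  f_III = e^(−11.9)·11.9^9/9! = 0.0895479
  f_IV = e^(−13.6)·13.6^9/9! = 0.0544104
Multiply by the mixture weights:
  π_I·f_I = 0.21 × 0.0027005 = 0.000567106
  π_II·f_II = 0.19 × 0.101405 = 0.0192669
  π_III·f_III = 0.31 × 0.0895479 = 0.0277598
  π_IV·f_IV = 0.29 × 0.0544104 = 0.015779
Sum: 0.000567106 + 0.0192669 + 0.0277598 + 0.015779 = 0.0633729
Responsibility of Line IV: 0.015779 / 0.0633729 ≈ 0.2490

0.2490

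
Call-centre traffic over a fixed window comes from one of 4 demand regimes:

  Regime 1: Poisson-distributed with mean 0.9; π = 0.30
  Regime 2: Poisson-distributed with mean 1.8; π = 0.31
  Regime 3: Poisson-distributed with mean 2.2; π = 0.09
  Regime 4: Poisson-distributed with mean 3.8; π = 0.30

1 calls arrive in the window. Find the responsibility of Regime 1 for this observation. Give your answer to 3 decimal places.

0.440

P(component k | x) = π_k·f_k(x) / marginal(x), where marginal(x) = Σ_j π_j·f_j(x).
Component likelihoods at x = 1 calls:
  p_1 = e^(−0.9)·0.9^1/1! = 0.365913
  p_2 = e^(−1.8)·1.8^1/1! = 0.297538
  p_3 = e^(−2.2)·2.2^1/1! = 0.243767
  p_4 = e^(−3.8)·3.8^1/1! = 0.0850089
Prior × likelihood for each component:
  π_1·p_1 = 0.30 × 0.365913 = 0.109774
  π_2·p_2 = 0.31 × 0.297538 = 0.0922368
  π_3·p_3 = 0.09 × 0.243767 = 0.021939
  π_4·p_4 = 0.30 × 0.0850089 = 0.0255027
Normaliser: 0.109774 + 0.0922368 + 0.021939 + 0.0255027 = 0.249452
P(Regime 1 | x) = 0.109774 / 0.249452 ≈ 0.440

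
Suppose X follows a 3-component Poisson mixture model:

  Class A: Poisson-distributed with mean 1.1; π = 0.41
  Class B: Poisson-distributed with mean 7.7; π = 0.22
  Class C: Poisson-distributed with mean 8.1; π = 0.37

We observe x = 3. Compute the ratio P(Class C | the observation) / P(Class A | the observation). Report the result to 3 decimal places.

0.329

Since P(k|x) ∝ P(Z=k) f_k(x), the posterior odds are P(Z=i) f_i(x) / (P(Z=j) f_j(x)).
Poisson probabilities:
  f_A = 0.0738419
  f_B = 0.0344551
  f_C = 0.0268855
Odds = (0.37/0.41) × (0.0268855/0.0738419) = 0.902439 × 0.364096 ≈ 0.329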